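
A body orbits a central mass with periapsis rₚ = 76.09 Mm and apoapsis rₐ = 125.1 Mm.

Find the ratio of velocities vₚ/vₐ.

Convert to SI: rₚ = 76.09 Mm = 7.609e+07 m; rₐ = 125.1 Mm = 1.251e+08 m.
Conservation of angular momentum gives rₚvₚ = rₐvₐ, so vₚ/vₐ = rₐ/rₚ.
vₚ/vₐ = 1.251e+08 / 7.609e+07 ≈ 1.644.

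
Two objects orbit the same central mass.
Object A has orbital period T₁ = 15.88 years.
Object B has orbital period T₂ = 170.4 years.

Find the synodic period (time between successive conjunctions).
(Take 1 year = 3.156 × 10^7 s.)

Convert to SI: T₁ = 15.88 years = 5.01173e+08 s; T₂ = 170.4 years = 5.37782e+09 s.
T_syn = |T₁ · T₂ / (T₁ − T₂)|.
T_syn = |5.01173e+08 · 5.37782e+09 / (5.01173e+08 − 5.37782e+09)| s ≈ 5.527e+08 s = 17.51 years.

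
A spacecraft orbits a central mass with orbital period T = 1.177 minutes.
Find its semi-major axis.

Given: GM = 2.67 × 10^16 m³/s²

Convert to SI: T = 1.177 minutes = 70.62 s.
Invert Kepler's third law: a = (GM · T² / (4π²))^(1/3).
Substituting T = 70.62 s and GM = 2.67e+16 m³/s²:
a = (2.67e+16 · (70.62)² / (4π²))^(1/3) m
a ≈ 1.5e+06 m = 1.5 Mm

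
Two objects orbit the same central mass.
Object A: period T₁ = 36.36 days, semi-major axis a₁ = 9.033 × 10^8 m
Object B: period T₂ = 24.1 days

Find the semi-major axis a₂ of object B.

Convert to SI: T₁ = 36.36 days = 3.1415e+06 s; T₂ = 24.1 days = 2.08224e+06 s.
Kepler's third law: (T₁/T₂)² = (a₁/a₂)³ ⇒ a₂ = a₁ · (T₂/T₁)^(2/3).
T₂/T₁ = 2.08224e+06 / 3.1415e+06 = 0.662816.
a₂ = 9.033e+08 · (0.662816)^(2/3) m ≈ 6.867e+08 m = 6.867 × 10^8 m.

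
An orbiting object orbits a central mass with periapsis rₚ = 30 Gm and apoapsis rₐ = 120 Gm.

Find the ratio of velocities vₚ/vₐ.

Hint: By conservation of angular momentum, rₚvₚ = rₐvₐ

Convert to SI: rₚ = 30 Gm = 3e+10 m; rₐ = 120 Gm = 1.2e+11 m.
Conservation of angular momentum gives rₚvₚ = rₐvₐ, so vₚ/vₐ = rₐ/rₚ.
vₚ/vₐ = 1.2e+11 / 3e+10 ≈ 4.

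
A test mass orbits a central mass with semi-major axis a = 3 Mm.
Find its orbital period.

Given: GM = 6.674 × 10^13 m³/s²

Convert to SI: a = 3 Mm = 3e+06 m.
Kepler's third law: T = 2π √(a³ / GM).
Substituting a = 3e+06 m and GM = 6.674e+13 m³/s²:
T = 2π √((3e+06)³ / 6.674e+13) s
T ≈ 3996 s = 1.11 hours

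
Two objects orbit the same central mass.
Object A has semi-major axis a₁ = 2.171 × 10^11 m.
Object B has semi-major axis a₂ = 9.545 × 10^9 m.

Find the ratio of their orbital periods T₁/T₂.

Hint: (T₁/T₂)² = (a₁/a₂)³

From Kepler's third law, (T₁/T₂)² = (a₁/a₂)³, so T₁/T₂ = (a₁/a₂)^(3/2).
a₁/a₂ = 2.171e+11 / 9.545e+09 = 22.7449.
T₁/T₂ = (22.7449)^(3/2) ≈ 108.5.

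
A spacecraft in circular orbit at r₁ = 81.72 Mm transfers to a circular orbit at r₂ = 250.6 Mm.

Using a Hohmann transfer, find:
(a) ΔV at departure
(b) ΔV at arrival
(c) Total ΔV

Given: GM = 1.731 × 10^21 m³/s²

Convert to SI: r₁ = 81.72 Mm = 8.172e+07 m; r₂ = 250.6 Mm = 2.506e+08 m.
Transfer semi-major axis: a_t = (r₁ + r₂)/2 = (8.172e+07 + 2.506e+08)/2 = 1.6616e+08 m.
Circular speeds: v₁ = √(GM/r₁) = 4.6024e+06 m/s, v₂ = √(GM/r₂) = 2.6282e+06 m/s.
Transfer speeds (vis-viva v² = GM(2/r − 1/a_t)): v₁ᵗ = 5.65212e+06 m/s, v₂ᵗ = 1.84314e+06 m/s.
(a) ΔV₁ = |v₁ᵗ − v₁| ≈ 1.05e+06 m/s = 1050 km/s.
(b) ΔV₂ = |v₂ − v₂ᵗ| ≈ 7.851e+05 m/s = 785.1 km/s.
(c) ΔV_total = ΔV₁ + ΔV₂ ≈ 1.835e+06 m/s = 1835 km/s.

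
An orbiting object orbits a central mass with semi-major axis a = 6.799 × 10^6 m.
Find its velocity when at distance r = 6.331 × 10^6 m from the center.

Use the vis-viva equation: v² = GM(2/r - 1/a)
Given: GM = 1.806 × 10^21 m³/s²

Vis-viva: v = √(GM · (2/r − 1/a)).
2/r − 1/a = 2/6.331e+06 − 1/6.799e+06 = 1.68825e-07 m⁻¹.
v = √(1.806e+21 · 1.68825e-07) m/s ≈ 1.746e+07 m/s = 1.746e+04 km/s.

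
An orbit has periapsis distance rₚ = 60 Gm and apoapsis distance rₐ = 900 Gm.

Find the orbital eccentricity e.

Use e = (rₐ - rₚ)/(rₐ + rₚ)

Convert to SI: rₚ = 60 Gm = 6e+10 m; rₐ = 900 Gm = 9e+11 m.
e = (rₐ − rₚ) / (rₐ + rₚ).
e = (9e+11 − 6e+10) / (9e+11 + 6e+10) = 8.4e+11 / 9.6e+11 ≈ 0.875.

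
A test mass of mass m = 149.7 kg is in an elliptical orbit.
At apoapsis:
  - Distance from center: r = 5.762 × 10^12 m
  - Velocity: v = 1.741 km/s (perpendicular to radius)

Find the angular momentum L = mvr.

Convert to SI: v = 1.741 km/s = 1741 m/s.
Since v is perpendicular to r, L = m · v · r.
L = 149.7 · 1741 · 5.762e+12 kg·m²/s ≈ 1.502e+18 kg·m²/s.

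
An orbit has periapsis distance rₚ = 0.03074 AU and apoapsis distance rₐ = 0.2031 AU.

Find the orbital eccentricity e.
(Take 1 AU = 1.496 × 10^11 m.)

Convert to SI: rₚ = 0.03074 AU = 4.5987e+09 m; rₐ = 0.2031 AU = 3.03838e+10 m.
e = (rₐ − rₚ) / (rₐ + rₚ).
e = (3.03838e+10 − 4.5987e+09) / (3.03838e+10 + 4.5987e+09) = 2.57851e+10 / 3.49825e+10 ≈ 0.7371.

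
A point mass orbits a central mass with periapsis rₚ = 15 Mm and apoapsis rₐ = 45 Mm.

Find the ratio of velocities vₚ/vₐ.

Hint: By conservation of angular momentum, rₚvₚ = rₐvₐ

Convert to SI: rₚ = 15 Mm = 1.5e+07 m; rₐ = 45 Mm = 4.5e+07 m.
Conservation of angular momentum gives rₚvₚ = rₐvₐ, so vₚ/vₐ = rₐ/rₚ.
vₚ/vₐ = 4.5e+07 / 1.5e+07 ≈ 3.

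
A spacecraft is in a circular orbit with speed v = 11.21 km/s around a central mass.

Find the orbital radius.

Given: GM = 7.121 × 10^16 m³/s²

Convert to SI: v = 11.21 km/s = 11210 m/s.
For a circular orbit, v² = GM / r, so r = GM / v².
r = 7.121e+16 / (11210)² m ≈ 5.667e+08 m = 566.7 Mm.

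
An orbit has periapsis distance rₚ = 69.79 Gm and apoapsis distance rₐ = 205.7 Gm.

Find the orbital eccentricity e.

Convert to SI: rₚ = 69.79 Gm = 6.979e+10 m; rₐ = 205.7 Gm = 2.057e+11 m.
e = (rₐ − rₚ) / (rₐ + rₚ).
e = (2.057e+11 − 6.979e+10) / (2.057e+11 + 6.979e+10) = 1.3591e+11 / 2.7549e+11 ≈ 0.4933.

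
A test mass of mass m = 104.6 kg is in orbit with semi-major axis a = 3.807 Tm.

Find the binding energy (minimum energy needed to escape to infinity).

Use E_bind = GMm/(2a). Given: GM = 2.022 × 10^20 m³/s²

Convert to SI: a = 3.807 Tm = 3.807e+12 m.
Total orbital energy is E = −GMm/(2a); binding energy is E_bind = −E = GMm/(2a).
E_bind = 2.022e+20 · 104.6 / (2 · 3.807e+12) J ≈ 2.778e+09 J = 2.778 GJ.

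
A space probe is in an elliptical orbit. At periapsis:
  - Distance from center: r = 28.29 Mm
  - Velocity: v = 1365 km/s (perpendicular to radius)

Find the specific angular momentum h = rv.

Convert to SI: r = 28.29 Mm = 2.829e+07 m; v = 1365 km/s = 1.365e+06 m/s.
With v perpendicular to r, h = r · v.
h = 2.829e+07 · 1.365e+06 m²/s ≈ 3.862e+13 m²/s.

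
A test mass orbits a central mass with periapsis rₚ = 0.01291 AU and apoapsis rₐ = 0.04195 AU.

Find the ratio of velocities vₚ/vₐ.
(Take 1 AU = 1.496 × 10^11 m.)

Convert to SI: rₚ = 0.01291 AU = 1.93134e+09 m; rₐ = 0.04195 AU = 6.27572e+09 m.
Conservation of angular momentum gives rₚvₚ = rₐvₐ, so vₚ/vₐ = rₐ/rₚ.
vₚ/vₐ = 6.27572e+09 / 1.93134e+09 ≈ 3.249.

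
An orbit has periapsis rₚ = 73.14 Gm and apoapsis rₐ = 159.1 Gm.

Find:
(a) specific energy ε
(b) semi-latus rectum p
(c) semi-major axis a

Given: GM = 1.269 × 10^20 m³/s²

Convert to SI: rₚ = 73.14 Gm = 7.314e+10 m; rₐ = 159.1 Gm = 1.591e+11 m.
(a) With a = (rₚ + rₐ)/2 = 1.1612e+11 m, ε = −GM/(2a) = −1.269e+20/(2 · 1.1612e+11) J/kg ≈ -5.464e+08 J/kg
(b) From a = (rₚ + rₐ)/2 = 1.1612e+11 m and e = (rₐ − rₚ)/(rₐ + rₚ) = 0.370134, p = a(1 − e²) = 1.1612e+11 · (1 − (0.370134)²) ≈ 1.002e+11 m
(c) a = (rₚ + rₐ)/2 = (7.314e+10 + 1.591e+11)/2 ≈ 1.161e+11 m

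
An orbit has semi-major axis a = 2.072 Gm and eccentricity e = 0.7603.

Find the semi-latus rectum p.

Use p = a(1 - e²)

Convert to SI: a = 2.072 Gm = 2.072e+09 m.
p = a (1 − e²).
p = 2.072e+09 · (1 − (0.7603)²) = 2.072e+09 · 0.421944 ≈ 8.743e+08 m = 874.3 Mm.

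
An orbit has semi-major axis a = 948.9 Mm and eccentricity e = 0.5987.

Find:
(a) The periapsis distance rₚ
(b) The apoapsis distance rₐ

Convert to SI: a = 948.9 Mm = 9.489e+08 m.
(a) rₚ = a(1 − e) = 9.489e+08 · (1 − 0.5987) = 9.489e+08 · 0.4013 ≈ 3.808e+08 m = 380.8 Mm.
(b) rₐ = a(1 + e) = 9.489e+08 · (1 + 0.5987) = 9.489e+08 · 1.5987 ≈ 1.517e+09 m = 1.517 Gm.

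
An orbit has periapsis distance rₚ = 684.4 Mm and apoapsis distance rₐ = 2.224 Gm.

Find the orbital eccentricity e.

Convert to SI: rₚ = 684.4 Mm = 6.844e+08 m; rₐ = 2.224 Gm = 2.224e+09 m.
e = (rₐ − rₚ) / (rₐ + rₚ).
e = (2.224e+09 − 6.844e+08) / (2.224e+09 + 6.844e+08) = 1.5396e+09 / 2.9084e+09 ≈ 0.5294.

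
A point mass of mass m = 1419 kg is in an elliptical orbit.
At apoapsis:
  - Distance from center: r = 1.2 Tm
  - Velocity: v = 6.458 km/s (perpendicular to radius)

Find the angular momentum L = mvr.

Convert to SI: r = 1.2 Tm = 1.2e+12 m; v = 6.458 km/s = 6458 m/s.
Since v is perpendicular to r, L = m · v · r.
L = 1419 · 6458 · 1.2e+12 kg·m²/s ≈ 1.1e+19 kg·m²/s.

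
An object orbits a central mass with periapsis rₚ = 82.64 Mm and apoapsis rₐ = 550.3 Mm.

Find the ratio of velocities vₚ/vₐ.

Convert to SI: rₚ = 82.64 Mm = 8.264e+07 m; rₐ = 550.3 Mm = 5.503e+08 m.
Conservation of angular momentum gives rₚvₚ = rₐvₐ, so vₚ/vₐ = rₐ/rₚ.
vₚ/vₐ = 5.503e+08 / 8.264e+07 ≈ 6.659.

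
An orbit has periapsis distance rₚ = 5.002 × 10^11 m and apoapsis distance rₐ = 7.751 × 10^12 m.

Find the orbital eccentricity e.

e = (rₐ − rₚ) / (rₐ + rₚ).
e = (7.751e+12 − 5.002e+11) / (7.751e+12 + 5.002e+11) = 7.2508e+12 / 8.2512e+12 ≈ 0.8788.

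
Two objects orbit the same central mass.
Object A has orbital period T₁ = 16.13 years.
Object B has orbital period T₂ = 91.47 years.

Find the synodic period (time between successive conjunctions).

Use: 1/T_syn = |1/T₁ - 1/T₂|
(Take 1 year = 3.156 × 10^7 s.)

Convert to SI: T₁ = 16.13 years = 5.09063e+08 s; T₂ = 91.47 years = 2.88679e+09 s.
T_syn = |T₁ · T₂ / (T₁ − T₂)|.
T_syn = |5.09063e+08 · 2.88679e+09 / (5.09063e+08 − 2.88679e+09)| s ≈ 6.181e+08 s = 19.58 years.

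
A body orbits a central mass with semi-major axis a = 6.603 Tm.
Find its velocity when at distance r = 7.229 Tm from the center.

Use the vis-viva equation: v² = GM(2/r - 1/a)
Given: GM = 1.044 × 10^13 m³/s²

Convert to SI: a = 6.603 Tm = 6.603e+12 m; r = 7.229 Tm = 7.229e+12 m.
Vis-viva: v = √(GM · (2/r − 1/a)).
2/r − 1/a = 2/7.229e+12 − 1/6.603e+12 = 1.25217e-13 m⁻¹.
v = √(1.044e+13 · 1.25217e-13) m/s ≈ 1.143 m/s = 1.143 m/s.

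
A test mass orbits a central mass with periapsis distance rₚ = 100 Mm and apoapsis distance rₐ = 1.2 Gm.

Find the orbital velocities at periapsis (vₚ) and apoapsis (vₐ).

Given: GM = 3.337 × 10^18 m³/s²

Convert to SI: rₚ = 100 Mm = 1e+08 m; rₐ = 1.2 Gm = 1.2e+09 m.
Use the vis-viva equation v² = GM(2/r − 1/a) with a = (rₚ + rₐ)/2 = (1e+08 + 1.2e+09)/2 = 6.5e+08 m.
vₚ = √(GM · (2/rₚ − 1/a)) = √(3.337e+18 · (2/1e+08 − 1/6.5e+08)) m/s ≈ 2.482e+05 m/s = 248.2 km/s.
vₐ = √(GM · (2/rₐ − 1/a)) = √(3.337e+18 · (2/1.2e+09 − 1/6.5e+08)) m/s ≈ 2.068e+04 m/s = 20.68 km/s.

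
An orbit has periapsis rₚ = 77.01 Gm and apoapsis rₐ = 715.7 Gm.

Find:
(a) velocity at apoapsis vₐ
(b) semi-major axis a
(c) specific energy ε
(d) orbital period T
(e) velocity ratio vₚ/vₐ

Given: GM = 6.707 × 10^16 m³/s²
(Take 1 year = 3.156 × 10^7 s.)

Convert to SI: rₚ = 77.01 Gm = 7.701e+10 m; rₐ = 715.7 Gm = 7.157e+11 m.
(a) With a = (rₚ + rₐ)/2 = 3.96355e+11 m, vₐ = √(GM (2/rₐ − 1/a)) = √(6.707e+16 · (2/7.157e+11 − 1/3.96355e+11)) m/s ≈ 134.9 m/s
(b) a = (rₚ + rₐ)/2 = (7.701e+10 + 7.157e+11)/2 ≈ 3.964e+11 m
(c) With a = (rₚ + rₐ)/2 = 3.96355e+11 m, ε = −GM/(2a) = −6.707e+16/(2 · 3.96355e+11) J/kg ≈ -8.461e+04 J/kg
(d) With a = (rₚ + rₐ)/2 = 3.96355e+11 m, T = 2π √(a³/GM) = 2π √((3.96355e+11)³/6.707e+16) s ≈ 6.054e+09 s
(e) Conservation of angular momentum (rₚvₚ = rₐvₐ) gives vₚ/vₐ = rₐ/rₚ = 7.157e+11/7.701e+10 ≈ 9.294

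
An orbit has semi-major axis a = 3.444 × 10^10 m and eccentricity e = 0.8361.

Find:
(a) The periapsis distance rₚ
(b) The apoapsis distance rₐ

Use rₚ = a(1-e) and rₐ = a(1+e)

(a) rₚ = a(1 − e) = 3.444e+10 · (1 − 0.8361) = 3.444e+10 · 0.1639 ≈ 5.645e+09 m = 5.645 × 10^9 m.
(b) rₐ = a(1 + e) = 3.444e+10 · (1 + 0.8361) = 3.444e+10 · 1.8361 ≈ 6.324e+10 m = 6.324 × 10^10 m.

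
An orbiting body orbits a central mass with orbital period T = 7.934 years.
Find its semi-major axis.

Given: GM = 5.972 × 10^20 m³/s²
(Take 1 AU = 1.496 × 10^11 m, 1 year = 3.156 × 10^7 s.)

Convert to SI: T = 7.934 years = 2.50397e+08 s.
Invert Kepler's third law: a = (GM · T² / (4π²))^(1/3).
Substituting T = 2.50397e+08 s and GM = 5.972e+20 m³/s²:
a = (5.972e+20 · (2.50397e+08)² / (4π²))^(1/3) m
a ≈ 9.825e+11 m = 6.568 AU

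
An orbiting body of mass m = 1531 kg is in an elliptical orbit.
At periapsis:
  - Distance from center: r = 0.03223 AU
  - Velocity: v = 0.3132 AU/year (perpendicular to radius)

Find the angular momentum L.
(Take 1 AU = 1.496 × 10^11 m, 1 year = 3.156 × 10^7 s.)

Convert to SI: r = 0.03223 AU = 4.82161e+09 m; v = 0.3132 AU/year = 1484.62 m/s.
Since v is perpendicular to r, L = m · v · r.
L = 1531 · 1484.62 · 4.82161e+09 kg·m²/s ≈ 1.096e+16 kg·m²/s.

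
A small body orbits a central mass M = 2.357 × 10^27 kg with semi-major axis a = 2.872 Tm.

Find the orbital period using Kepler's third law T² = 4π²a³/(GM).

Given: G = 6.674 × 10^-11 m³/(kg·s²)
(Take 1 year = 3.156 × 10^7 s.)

Convert to SI: a = 2.872 Tm = 2.872e+12 m.
GM = G · M = 6.674e-11 · 2.357e+27 = 1.57306e+17 m³/s².
Kepler's third law: T = 2π √(a³ / GM).
Substituting a = 2.872e+12 m and GM = 1.57306e+17 m³/s²:
T = 2π √((2.872e+12)³ / 1.57306e+17) s
T ≈ 7.711e+10 s = 2443 years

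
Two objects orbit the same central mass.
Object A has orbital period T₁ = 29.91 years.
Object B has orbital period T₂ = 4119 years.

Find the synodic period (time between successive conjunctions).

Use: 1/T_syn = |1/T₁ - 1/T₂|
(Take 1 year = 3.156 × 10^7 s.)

Convert to SI: T₁ = 29.91 years = 9.4396e+08 s; T₂ = 4119 years = 1.29996e+11 s.
T_syn = |T₁ · T₂ / (T₁ − T₂)|.
T_syn = |9.4396e+08 · 1.29996e+11 / (9.4396e+08 − 1.29996e+11)| s ≈ 9.509e+08 s = 30.13 years.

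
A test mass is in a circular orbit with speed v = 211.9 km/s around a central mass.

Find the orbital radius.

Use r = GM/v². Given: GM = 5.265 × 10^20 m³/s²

Convert to SI: v = 211.9 km/s = 211900 m/s.
For a circular orbit, v² = GM / r, so r = GM / v².
r = 5.265e+20 / (211900)² m ≈ 1.173e+10 m = 11.73 Gm.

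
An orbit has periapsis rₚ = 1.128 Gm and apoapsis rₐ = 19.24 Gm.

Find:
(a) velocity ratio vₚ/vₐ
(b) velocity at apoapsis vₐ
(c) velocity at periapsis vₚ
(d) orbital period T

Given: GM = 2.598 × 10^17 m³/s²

Convert to SI: rₚ = 1.128 Gm = 1.128e+09 m; rₐ = 19.24 Gm = 1.924e+10 m.
(a) Conservation of angular momentum (rₚvₚ = rₐvₐ) gives vₚ/vₐ = rₐ/rₚ = 1.924e+10/1.128e+09 ≈ 17.06
(b) With a = (rₚ + rₐ)/2 = 1.0184e+10 m, vₐ = √(GM (2/rₐ − 1/a)) = √(2.598e+17 · (2/1.924e+10 − 1/1.0184e+10)) m/s ≈ 1223 m/s
(c) With a = (rₚ + rₐ)/2 = 1.0184e+10 m, vₚ = √(GM (2/rₚ − 1/a)) = √(2.598e+17 · (2/1.128e+09 − 1/1.0184e+10)) m/s ≈ 2.086e+04 m/s
(d) With a = (rₚ + rₐ)/2 = 1.0184e+10 m, T = 2π √(a³/GM) = 2π √((1.0184e+10)³/2.598e+17) s ≈ 1.267e+07 s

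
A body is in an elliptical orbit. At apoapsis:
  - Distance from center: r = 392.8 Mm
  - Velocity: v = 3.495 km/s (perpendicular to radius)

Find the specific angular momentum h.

Convert to SI: r = 392.8 Mm = 3.928e+08 m; v = 3.495 km/s = 3495 m/s.
With v perpendicular to r, h = r · v.
h = 3.928e+08 · 3495 m²/s ≈ 1.373e+12 m²/s.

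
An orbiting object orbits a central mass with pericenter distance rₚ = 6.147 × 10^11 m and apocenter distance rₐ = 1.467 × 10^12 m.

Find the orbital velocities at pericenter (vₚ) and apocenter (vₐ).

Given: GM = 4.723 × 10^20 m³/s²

Use the vis-viva equation v² = GM(2/r − 1/a) with a = (rₚ + rₐ)/2 = (6.147e+11 + 1.467e+12)/2 = 1.04085e+12 m.
vₚ = √(GM · (2/rₚ − 1/a)) = √(4.723e+20 · (2/6.147e+11 − 1/1.04085e+12)) m/s ≈ 3.291e+04 m/s = 32.91 km/s.
vₐ = √(GM · (2/rₐ − 1/a)) = √(4.723e+20 · (2/1.467e+12 − 1/1.04085e+12)) m/s ≈ 1.379e+04 m/s = 13.79 km/s.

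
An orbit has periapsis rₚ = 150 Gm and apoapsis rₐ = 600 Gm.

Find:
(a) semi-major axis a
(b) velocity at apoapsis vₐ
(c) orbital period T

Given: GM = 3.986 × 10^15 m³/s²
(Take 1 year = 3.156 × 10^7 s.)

Convert to SI: rₚ = 150 Gm = 1.5e+11 m; rₐ = 600 Gm = 6e+11 m.
(a) a = (rₚ + rₐ)/2 = (1.5e+11 + 6e+11)/2 ≈ 3.75e+11 m
(b) With a = (rₚ + rₐ)/2 = 3.75e+11 m, vₐ = √(GM (2/rₐ − 1/a)) = √(3.986e+15 · (2/6e+11 − 1/3.75e+11)) m/s ≈ 51.55 m/s
(c) With a = (rₚ + rₐ)/2 = 3.75e+11 m, T = 2π √(a³/GM) = 2π √((3.75e+11)³/3.986e+15) s ≈ 2.285e+10 s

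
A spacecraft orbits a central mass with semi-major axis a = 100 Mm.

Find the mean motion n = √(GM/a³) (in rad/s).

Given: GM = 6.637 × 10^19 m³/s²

Convert to SI: a = 100 Mm = 1e+08 m.
n = √(GM / a³).
n = √(6.637e+19 / (1e+08)³) rad/s ≈ 0.008147 rad/s.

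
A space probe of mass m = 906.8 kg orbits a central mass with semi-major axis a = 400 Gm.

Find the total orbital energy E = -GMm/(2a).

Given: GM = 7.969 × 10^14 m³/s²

Convert to SI: a = 400 Gm = 4e+11 m.
E = −GMm / (2a).
E = −7.969e+14 · 906.8 / (2 · 4e+11) J ≈ -9.033e+05 J = -903.3 kJ.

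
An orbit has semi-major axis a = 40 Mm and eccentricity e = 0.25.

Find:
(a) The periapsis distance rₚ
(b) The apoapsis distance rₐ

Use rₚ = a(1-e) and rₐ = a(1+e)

Convert to SI: a = 40 Mm = 4e+07 m.
(a) rₚ = a(1 − e) = 4e+07 · (1 − 0.25) = 4e+07 · 0.75 ≈ 3e+07 m = 30 Mm.
(b) rₐ = a(1 + e) = 4e+07 · (1 + 0.25) = 4e+07 · 1.25 ≈ 5e+07 m = 50 Mm.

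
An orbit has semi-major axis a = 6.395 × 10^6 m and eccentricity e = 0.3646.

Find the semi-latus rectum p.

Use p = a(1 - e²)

p = a (1 − e²).
p = 6.395e+06 · (1 − (0.3646)²) = 6.395e+06 · 0.867067 ≈ 5.545e+06 m = 5.545 × 10^6 m.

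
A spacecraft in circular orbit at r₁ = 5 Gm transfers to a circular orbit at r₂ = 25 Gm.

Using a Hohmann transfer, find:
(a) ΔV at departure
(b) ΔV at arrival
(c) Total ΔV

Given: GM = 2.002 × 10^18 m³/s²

Convert to SI: r₁ = 5 Gm = 5e+09 m; r₂ = 25 Gm = 2.5e+10 m.
Transfer semi-major axis: a_t = (r₁ + r₂)/2 = (5e+09 + 2.5e+10)/2 = 1.5e+10 m.
Circular speeds: v₁ = √(GM/r₁) = 20010 m/s, v₂ = √(GM/r₂) = 8948.74 m/s.
Transfer speeds (vis-viva v² = GM(2/r − 1/a_t)): v₁ᵗ = 25832.8 m/s, v₂ᵗ = 5166.56 m/s.
(a) ΔV₁ = |v₁ᵗ − v₁| ≈ 5823 m/s = 5.823 km/s.
(b) ΔV₂ = |v₂ − v₂ᵗ| ≈ 3782 m/s = 3.782 km/s.
(c) ΔV_total = ΔV₁ + ΔV₂ ≈ 9605 m/s = 9.605 km/s.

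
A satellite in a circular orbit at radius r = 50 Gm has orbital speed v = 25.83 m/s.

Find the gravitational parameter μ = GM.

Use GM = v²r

Convert to SI: r = 50 Gm = 5e+10 m.
For a circular orbit v² = GM/r, so GM = v² · r.
GM = (25.83)² · 5e+10 m³/s² ≈ 3.336e+13 m³/s² = 3.336 × 10^13 m³/s².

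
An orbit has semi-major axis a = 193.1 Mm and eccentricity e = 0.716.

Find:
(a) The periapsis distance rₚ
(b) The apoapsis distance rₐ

Convert to SI: a = 193.1 Mm = 1.931e+08 m.
(a) rₚ = a(1 − e) = 1.931e+08 · (1 − 0.716) = 1.931e+08 · 0.284 ≈ 5.484e+07 m = 54.84 Mm.
(b) rₐ = a(1 + e) = 1.931e+08 · (1 + 0.716) = 1.931e+08 · 1.716 ≈ 3.314e+08 m = 331.4 Mm.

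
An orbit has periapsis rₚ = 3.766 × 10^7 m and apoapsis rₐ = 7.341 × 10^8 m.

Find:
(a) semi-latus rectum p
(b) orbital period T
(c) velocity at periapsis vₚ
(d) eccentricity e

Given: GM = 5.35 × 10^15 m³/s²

(a) From a = (rₚ + rₐ)/2 = 3.8588e+08 m and e = (rₐ − rₚ)/(rₐ + rₚ) = 0.902405, p = a(1 − e²) = 3.8588e+08 · (1 − (0.902405)²) ≈ 7.164e+07 m
(b) With a = (rₚ + rₐ)/2 = 3.8588e+08 m, T = 2π √(a³/GM) = 2π √((3.8588e+08)³/5.35e+15) s ≈ 6.512e+05 s
(c) With a = (rₚ + rₐ)/2 = 3.8588e+08 m, vₚ = √(GM (2/rₚ − 1/a)) = √(5.35e+15 · (2/3.766e+07 − 1/3.8588e+08)) m/s ≈ 1.644e+04 m/s
(d) e = (rₐ − rₚ)/(rₐ + rₚ) = (7.341e+08 − 3.766e+07)/(7.341e+08 + 3.766e+07) ≈ 0.9024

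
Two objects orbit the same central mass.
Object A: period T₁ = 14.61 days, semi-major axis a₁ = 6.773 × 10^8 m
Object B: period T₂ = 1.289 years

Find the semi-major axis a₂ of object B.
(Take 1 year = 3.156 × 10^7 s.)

Convert to SI: T₁ = 14.61 days = 1.2623e+06 s; T₂ = 1.289 years = 4.06808e+07 s.
Kepler's third law: (T₁/T₂)² = (a₁/a₂)³ ⇒ a₂ = a₁ · (T₂/T₁)^(2/3).
T₂/T₁ = 4.06808e+07 / 1.2623e+06 = 32.2275.
a₂ = 6.773e+08 · (32.2275)^(2/3) m ≈ 6.859e+09 m = 6.859 × 10^9 m.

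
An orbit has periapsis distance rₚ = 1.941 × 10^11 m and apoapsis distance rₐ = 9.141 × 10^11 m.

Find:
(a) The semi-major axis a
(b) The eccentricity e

(a) a = (rₚ + rₐ) / 2 = (1.941e+11 + 9.141e+11) / 2 ≈ 5.541e+11 m = 5.541 × 10^11 m.
(b) e = (rₐ − rₚ) / (rₐ + rₚ) = (9.141e+11 − 1.941e+11) / (9.141e+11 + 1.941e+11) ≈ 0.6497.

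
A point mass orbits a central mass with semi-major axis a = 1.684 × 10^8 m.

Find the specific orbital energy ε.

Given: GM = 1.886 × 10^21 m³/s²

ε = −GM / (2a).
ε = −1.886e+21 / (2 · 1.684e+08) J/kg ≈ -5.6e+12 J/kg = -5600 GJ/kg.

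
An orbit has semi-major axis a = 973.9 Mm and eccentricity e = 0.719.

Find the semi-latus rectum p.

Convert to SI: a = 973.9 Mm = 9.739e+08 m.
p = a (1 − e²).
p = 9.739e+08 · (1 − (0.719)²) = 9.739e+08 · 0.483039 ≈ 4.704e+08 m = 470.4 Mm.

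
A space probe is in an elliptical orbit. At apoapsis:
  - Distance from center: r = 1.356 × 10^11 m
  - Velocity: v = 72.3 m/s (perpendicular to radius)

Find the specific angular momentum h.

With v perpendicular to r, h = r · v.
h = 1.356e+11 · 72.3 m²/s ≈ 9.804e+12 m²/s.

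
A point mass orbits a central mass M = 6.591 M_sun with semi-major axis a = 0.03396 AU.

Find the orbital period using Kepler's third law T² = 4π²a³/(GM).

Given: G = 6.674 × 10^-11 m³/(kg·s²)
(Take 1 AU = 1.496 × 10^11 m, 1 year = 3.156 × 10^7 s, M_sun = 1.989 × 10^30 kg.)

Convert to SI: a = 0.03396 AU = 5.08042e+09 m; M = 6.591 M_sun = 1.31095e+31 kg.
GM = G · M = 6.674e-11 · 1.31095e+31 = 8.74928e+20 m³/s².
Kepler's third law: T = 2π √(a³ / GM).
Substituting a = 5.08042e+09 m and GM = 8.74928e+20 m³/s²:
T = 2π √((5.08042e+09)³ / 8.74928e+20) s
T ≈ 7.692e+04 s = 0.002437 years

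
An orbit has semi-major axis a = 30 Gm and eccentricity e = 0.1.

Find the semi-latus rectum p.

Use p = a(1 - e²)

Convert to SI: a = 30 Gm = 3e+10 m.
p = a (1 − e²).
p = 3e+10 · (1 − (0.1)²) = 3e+10 · 0.99 ≈ 2.97e+10 m = 29.7 Gm.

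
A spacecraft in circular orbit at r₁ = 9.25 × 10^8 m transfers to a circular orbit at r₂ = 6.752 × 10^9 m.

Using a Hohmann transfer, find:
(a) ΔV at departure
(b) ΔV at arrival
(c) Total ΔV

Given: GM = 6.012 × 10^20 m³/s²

Transfer semi-major axis: a_t = (r₁ + r₂)/2 = (9.25e+08 + 6.752e+09)/2 = 3.8385e+09 m.
Circular speeds: v₁ = √(GM/r₁) = 806192 m/s, v₂ = √(GM/r₂) = 298396 m/s.
Transfer speeds (vis-viva v² = GM(2/r − 1/a_t)): v₁ᵗ = 1.06924e+06 m/s, v₂ᵗ = 146482 m/s.
(a) ΔV₁ = |v₁ᵗ − v₁| ≈ 2.63e+05 m/s = 263 km/s.
(b) ΔV₂ = |v₂ − v₂ᵗ| ≈ 1.519e+05 m/s = 151.9 km/s.
(c) ΔV_total = ΔV₁ + ΔV₂ ≈ 4.15e+05 m/s = 415 km/s.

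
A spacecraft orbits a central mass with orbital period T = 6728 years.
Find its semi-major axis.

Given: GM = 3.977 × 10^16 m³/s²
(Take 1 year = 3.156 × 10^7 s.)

Convert to SI: T = 6728 years = 2.12336e+11 s.
Invert Kepler's third law: a = (GM · T² / (4π²))^(1/3).
Substituting T = 2.12336e+11 s and GM = 3.977e+16 m³/s²:
a = (3.977e+16 · (2.12336e+11)² / (4π²))^(1/3) m
a ≈ 3.568e+12 m = 3.568 × 10^12 m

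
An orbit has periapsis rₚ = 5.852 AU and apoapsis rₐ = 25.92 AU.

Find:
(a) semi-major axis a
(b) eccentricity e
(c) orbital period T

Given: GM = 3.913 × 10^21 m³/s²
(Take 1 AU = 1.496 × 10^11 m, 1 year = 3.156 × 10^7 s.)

Convert to SI: rₚ = 5.852 AU = 8.75459e+11 m; rₐ = 25.92 AU = 3.87763e+12 m.
(a) a = (rₚ + rₐ)/2 = (8.75459e+11 + 3.87763e+12)/2 ≈ 2.377e+12 m
(b) e = (rₐ − rₚ)/(rₐ + rₚ) = (3.87763e+12 − 8.75459e+11)/(3.87763e+12 + 8.75459e+11) ≈ 0.6316
(c) With a = (rₚ + rₐ)/2 = 2.37655e+12 m, T = 2π √(a³/GM) = 2π √((2.37655e+12)³/3.913e+21) s ≈ 3.68e+08 s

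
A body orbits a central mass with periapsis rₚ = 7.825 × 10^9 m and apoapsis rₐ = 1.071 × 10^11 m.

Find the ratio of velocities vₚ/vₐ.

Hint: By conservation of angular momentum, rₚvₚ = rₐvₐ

Conservation of angular momentum gives rₚvₚ = rₐvₐ, so vₚ/vₐ = rₐ/rₚ.
vₚ/vₐ = 1.071e+11 / 7.825e+09 ≈ 13.69.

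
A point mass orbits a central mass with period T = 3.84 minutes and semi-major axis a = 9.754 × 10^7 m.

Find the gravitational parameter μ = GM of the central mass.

Convert to SI: T = 3.84 minutes = 230.4 s.
GM = 4π² · a³ / T².
GM = 4π² · (9.754e+07)³ / (230.4)² m³/s² ≈ 6.901e+20 m³/s² = 6.901 × 10^20 m³/s².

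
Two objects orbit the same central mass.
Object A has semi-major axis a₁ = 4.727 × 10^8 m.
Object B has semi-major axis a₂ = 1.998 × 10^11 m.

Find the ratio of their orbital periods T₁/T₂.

From Kepler's third law, (T₁/T₂)² = (a₁/a₂)³, so T₁/T₂ = (a₁/a₂)^(3/2).
a₁/a₂ = 4.727e+08 / 1.998e+11 = 0.00236587.
T₁/T₂ = (0.00236587)^(3/2) ≈ 0.0001151.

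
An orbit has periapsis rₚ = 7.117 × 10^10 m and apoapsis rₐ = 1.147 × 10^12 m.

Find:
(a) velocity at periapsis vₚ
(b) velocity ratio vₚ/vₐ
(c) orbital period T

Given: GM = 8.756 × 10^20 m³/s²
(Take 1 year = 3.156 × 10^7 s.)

(a) With a = (rₚ + rₐ)/2 = 6.09085e+11 m, vₚ = √(GM (2/rₚ − 1/a)) = √(8.756e+20 · (2/7.117e+10 − 1/6.09085e+11)) m/s ≈ 1.522e+05 m/s
(b) Conservation of angular momentum (rₚvₚ = rₐvₐ) gives vₚ/vₐ = rₐ/rₚ = 1.147e+12/7.117e+10 ≈ 16.12
(c) With a = (rₚ + rₐ)/2 = 6.09085e+11 m, T = 2π √(a³/GM) = 2π √((6.09085e+11)³/8.756e+20) s ≈ 1.009e+08 s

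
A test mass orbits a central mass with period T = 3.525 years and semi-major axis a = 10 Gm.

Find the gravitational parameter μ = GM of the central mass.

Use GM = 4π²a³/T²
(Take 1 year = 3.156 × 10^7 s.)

Convert to SI: T = 3.525 years = 1.11249e+08 s; a = 10 Gm = 1e+10 m.
GM = 4π² · a³ / T².
GM = 4π² · (1e+10)³ / (1.11249e+08)² m³/s² ≈ 3.19e+15 m³/s² = 3.19 × 10^15 m³/s².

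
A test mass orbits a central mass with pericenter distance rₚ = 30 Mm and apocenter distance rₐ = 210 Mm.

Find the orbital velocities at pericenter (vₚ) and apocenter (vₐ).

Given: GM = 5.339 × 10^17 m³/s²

Convert to SI: rₚ = 30 Mm = 3e+07 m; rₐ = 210 Mm = 2.1e+08 m.
Use the vis-viva equation v² = GM(2/r − 1/a) with a = (rₚ + rₐ)/2 = (3e+07 + 2.1e+08)/2 = 1.2e+08 m.
vₚ = √(GM · (2/rₚ − 1/a)) = √(5.339e+17 · (2/3e+07 − 1/1.2e+08)) m/s ≈ 1.765e+05 m/s = 176.5 km/s.
vₐ = √(GM · (2/rₐ − 1/a)) = √(5.339e+17 · (2/2.1e+08 − 1/1.2e+08)) m/s ≈ 2.521e+04 m/s = 25.21 km/s.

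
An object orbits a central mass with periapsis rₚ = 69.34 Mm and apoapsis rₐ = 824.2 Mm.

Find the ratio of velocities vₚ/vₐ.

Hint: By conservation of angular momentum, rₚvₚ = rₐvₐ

Convert to SI: rₚ = 69.34 Mm = 6.934e+07 m; rₐ = 824.2 Mm = 8.242e+08 m.
Conservation of angular momentum gives rₚvₚ = rₐvₐ, so vₚ/vₐ = rₐ/rₚ.
vₚ/vₐ = 8.242e+08 / 6.934e+07 ≈ 11.89.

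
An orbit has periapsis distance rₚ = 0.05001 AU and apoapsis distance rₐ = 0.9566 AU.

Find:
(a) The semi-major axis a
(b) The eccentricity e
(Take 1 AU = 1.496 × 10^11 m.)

Convert to SI: rₚ = 0.05001 AU = 7.4815e+09 m; rₐ = 0.9566 AU = 1.43107e+11 m.
(a) a = (rₚ + rₐ) / 2 = (7.4815e+09 + 1.43107e+11) / 2 ≈ 7.529e+10 m = 0.5033 AU.
(b) e = (rₐ − rₚ) / (rₐ + rₚ) = (1.43107e+11 − 7.4815e+09) / (1.43107e+11 + 7.4815e+09) ≈ 0.9006.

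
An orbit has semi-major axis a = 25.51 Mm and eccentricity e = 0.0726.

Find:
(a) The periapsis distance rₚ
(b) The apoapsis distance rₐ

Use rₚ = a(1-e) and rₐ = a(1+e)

Convert to SI: a = 25.51 Mm = 2.551e+07 m.
(a) rₚ = a(1 − e) = 2.551e+07 · (1 − 0.0726) = 2.551e+07 · 0.9274 ≈ 2.366e+07 m = 23.66 Mm.
(b) rₐ = a(1 + e) = 2.551e+07 · (1 + 0.0726) = 2.551e+07 · 1.0726 ≈ 2.736e+07 m = 27.36 Mm.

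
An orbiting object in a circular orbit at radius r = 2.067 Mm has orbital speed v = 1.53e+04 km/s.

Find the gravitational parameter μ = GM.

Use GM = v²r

Convert to SI: r = 2.067 Mm = 2.067e+06 m; v = 1.53e+04 km/s = 1.53e+07 m/s.
For a circular orbit v² = GM/r, so GM = v² · r.
GM = (1.53e+07)² · 2.067e+06 m³/s² ≈ 4.839e+20 m³/s² = 4.839 × 10^20 m³/s².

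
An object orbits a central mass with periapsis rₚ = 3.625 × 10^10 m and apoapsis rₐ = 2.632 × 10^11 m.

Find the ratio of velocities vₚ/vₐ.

Conservation of angular momentum gives rₚvₚ = rₐvₐ, so vₚ/vₐ = rₐ/rₚ.
vₚ/vₐ = 2.632e+11 / 3.625e+10 ≈ 7.261.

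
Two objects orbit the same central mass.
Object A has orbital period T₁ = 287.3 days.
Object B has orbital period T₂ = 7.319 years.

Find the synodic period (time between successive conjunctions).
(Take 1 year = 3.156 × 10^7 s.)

Convert to SI: T₁ = 287.3 days = 2.48227e+07 s; T₂ = 7.319 years = 2.30988e+08 s.
T_syn = |T₁ · T₂ / (T₁ − T₂)|.
T_syn = |2.48227e+07 · 2.30988e+08 / (2.48227e+07 − 2.30988e+08)| s ≈ 2.781e+07 s = 321.9 days.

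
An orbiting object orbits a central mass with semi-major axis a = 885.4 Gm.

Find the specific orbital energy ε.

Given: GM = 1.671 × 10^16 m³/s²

Convert to SI: a = 885.4 Gm = 8.854e+11 m.
ε = −GM / (2a).
ε = −1.671e+16 / (2 · 8.854e+11) J/kg ≈ -9436 J/kg = -9.436 kJ/kg.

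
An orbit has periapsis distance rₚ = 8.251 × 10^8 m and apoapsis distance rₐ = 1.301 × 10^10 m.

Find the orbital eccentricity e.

e = (rₐ − rₚ) / (rₐ + rₚ).
e = (1.301e+10 − 8.251e+08) / (1.301e+10 + 8.251e+08) = 1.21849e+10 / 1.38351e+10 ≈ 0.8807.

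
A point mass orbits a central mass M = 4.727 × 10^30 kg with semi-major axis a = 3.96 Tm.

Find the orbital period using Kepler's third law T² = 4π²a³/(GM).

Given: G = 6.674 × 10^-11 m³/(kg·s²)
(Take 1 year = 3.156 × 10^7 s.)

Convert to SI: a = 3.96 Tm = 3.96e+12 m.
GM = G · M = 6.674e-11 · 4.727e+30 = 3.1548e+20 m³/s².
Kepler's third law: T = 2π √(a³ / GM).
Substituting a = 3.96e+12 m and GM = 3.1548e+20 m³/s²:
T = 2π √((3.96e+12)³ / 3.1548e+20) s
T ≈ 2.788e+09 s = 88.33 years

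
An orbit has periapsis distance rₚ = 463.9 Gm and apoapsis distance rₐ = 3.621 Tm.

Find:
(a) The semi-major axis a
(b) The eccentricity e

Convert to SI: rₚ = 463.9 Gm = 4.639e+11 m; rₐ = 3.621 Tm = 3.621e+12 m.
(a) a = (rₚ + rₐ) / 2 = (4.639e+11 + 3.621e+12) / 2 ≈ 2.042e+12 m = 2.042 Tm.
(b) e = (rₐ − rₚ) / (rₐ + rₚ) = (3.621e+12 − 4.639e+11) / (3.621e+12 + 4.639e+11) ≈ 0.7729.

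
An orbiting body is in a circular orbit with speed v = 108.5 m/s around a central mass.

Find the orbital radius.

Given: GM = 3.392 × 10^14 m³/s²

For a circular orbit, v² = GM / r, so r = GM / v².
r = 3.392e+14 / (108.5)² m ≈ 2.881e+10 m = 28.81 Gm.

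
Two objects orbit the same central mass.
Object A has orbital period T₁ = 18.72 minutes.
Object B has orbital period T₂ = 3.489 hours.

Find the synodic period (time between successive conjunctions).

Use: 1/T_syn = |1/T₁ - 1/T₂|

Convert to SI: T₁ = 18.72 minutes = 1123.2 s; T₂ = 3.489 hours = 12560.4 s.
T_syn = |T₁ · T₂ / (T₁ − T₂)|.
T_syn = |1123.2 · 12560.4 / (1123.2 − 12560.4)| s ≈ 1234 s = 20.56 minutes.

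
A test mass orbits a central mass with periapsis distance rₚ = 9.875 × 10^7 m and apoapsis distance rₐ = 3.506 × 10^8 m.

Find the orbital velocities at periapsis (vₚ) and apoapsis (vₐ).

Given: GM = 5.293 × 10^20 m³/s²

Use the vis-viva equation v² = GM(2/r − 1/a) with a = (rₚ + rₐ)/2 = (9.875e+07 + 3.506e+08)/2 = 2.24675e+08 m.
vₚ = √(GM · (2/rₚ − 1/a)) = √(5.293e+20 · (2/9.875e+07 − 1/2.24675e+08)) m/s ≈ 2.892e+06 m/s = 2892 km/s.
vₐ = √(GM · (2/rₐ − 1/a)) = √(5.293e+20 · (2/3.506e+08 − 1/2.24675e+08)) m/s ≈ 8.146e+05 m/s = 814.6 km/s.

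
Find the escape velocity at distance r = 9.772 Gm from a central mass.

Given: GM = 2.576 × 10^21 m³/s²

Convert to SI: r = 9.772 Gm = 9.772e+09 m.
Escape velocity comes from setting total energy to zero: ½v² − GM/r = 0 ⇒ v_esc = √(2GM / r).
v_esc = √(2 · 2.576e+21 / 9.772e+09) m/s ≈ 7.261e+05 m/s = 726.1 km/s.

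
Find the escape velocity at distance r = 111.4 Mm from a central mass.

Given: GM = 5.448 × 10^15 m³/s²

Convert to SI: r = 111.4 Mm = 1.114e+08 m.
Escape velocity comes from setting total energy to zero: ½v² − GM/r = 0 ⇒ v_esc = √(2GM / r).
v_esc = √(2 · 5.448e+15 / 1.114e+08) m/s ≈ 9890 m/s = 9.89 km/s.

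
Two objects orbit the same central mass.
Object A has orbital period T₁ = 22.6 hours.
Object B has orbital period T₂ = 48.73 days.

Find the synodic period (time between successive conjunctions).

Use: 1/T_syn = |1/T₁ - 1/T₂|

Convert to SI: T₁ = 22.6 hours = 81360 s; T₂ = 48.73 days = 4.21027e+06 s.
T_syn = |T₁ · T₂ / (T₁ − T₂)|.
T_syn = |81360 · 4.21027e+06 / (81360 − 4.21027e+06)| s ≈ 8.296e+04 s = 23.05 hours.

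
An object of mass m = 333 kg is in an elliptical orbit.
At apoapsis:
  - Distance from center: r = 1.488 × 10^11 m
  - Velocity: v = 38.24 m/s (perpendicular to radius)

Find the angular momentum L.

Since v is perpendicular to r, L = m · v · r.
L = 333 · 38.24 · 1.488e+11 kg·m²/s ≈ 1.895e+15 kg·m²/s.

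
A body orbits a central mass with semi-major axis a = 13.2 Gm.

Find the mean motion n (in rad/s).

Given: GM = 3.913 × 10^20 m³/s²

Convert to SI: a = 13.2 Gm = 1.32e+10 m.
n = √(GM / a³).
n = √(3.913e+20 / (1.32e+10)³) rad/s ≈ 1.304e-05 rad/s.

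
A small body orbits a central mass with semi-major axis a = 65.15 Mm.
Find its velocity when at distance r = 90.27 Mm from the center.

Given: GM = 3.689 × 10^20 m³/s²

Convert to SI: a = 65.15 Mm = 6.515e+07 m; r = 90.27 Mm = 9.027e+07 m.
Vis-viva: v = √(GM · (2/r − 1/a)).
2/r − 1/a = 2/9.027e+07 − 1/6.515e+07 = 6.80656e-09 m⁻¹.
v = √(3.689e+20 · 6.80656e-09) m/s ≈ 1.585e+06 m/s = 1585 km/s.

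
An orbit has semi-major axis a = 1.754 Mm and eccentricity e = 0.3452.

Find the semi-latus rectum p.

Convert to SI: a = 1.754 Mm = 1.754e+06 m.
p = a (1 − e²).
p = 1.754e+06 · (1 − (0.3452)²) = 1.754e+06 · 0.880837 ≈ 1.545e+06 m = 1.545 Mm.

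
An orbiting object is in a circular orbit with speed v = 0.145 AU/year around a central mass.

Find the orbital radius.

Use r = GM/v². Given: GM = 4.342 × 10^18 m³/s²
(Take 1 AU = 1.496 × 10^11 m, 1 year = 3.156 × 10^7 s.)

Convert to SI: v = 0.145 AU/year = 687.326 m/s.
For a circular orbit, v² = GM / r, so r = GM / v².
r = 4.342e+18 / (687.326)² m ≈ 9.191e+12 m = 61.44 AU.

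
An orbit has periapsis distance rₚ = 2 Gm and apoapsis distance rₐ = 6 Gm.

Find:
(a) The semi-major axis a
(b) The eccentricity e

Convert to SI: rₚ = 2 Gm = 2e+09 m; rₐ = 6 Gm = 6e+09 m.
(a) a = (rₚ + rₐ) / 2 = (2e+09 + 6e+09) / 2 ≈ 4e+09 m = 4 Gm.
(b) e = (rₐ − rₚ) / (rₐ + rₚ) = (6e+09 − 2e+09) / (6e+09 + 2e+09) ≈ 0.5.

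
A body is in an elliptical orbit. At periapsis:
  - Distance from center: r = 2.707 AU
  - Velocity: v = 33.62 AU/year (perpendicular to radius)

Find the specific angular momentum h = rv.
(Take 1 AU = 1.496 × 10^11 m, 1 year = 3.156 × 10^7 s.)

Convert to SI: r = 2.707 AU = 4.04967e+11 m; v = 33.62 AU/year = 159365 m/s.
With v perpendicular to r, h = r · v.
h = 4.04967e+11 · 159365 m²/s ≈ 6.454e+16 m²/s.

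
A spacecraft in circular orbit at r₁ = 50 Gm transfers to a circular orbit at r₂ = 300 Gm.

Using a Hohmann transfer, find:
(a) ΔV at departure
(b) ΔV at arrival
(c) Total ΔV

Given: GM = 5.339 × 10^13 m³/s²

Convert to SI: r₁ = 50 Gm = 5e+10 m; r₂ = 300 Gm = 3e+11 m.
Transfer semi-major axis: a_t = (r₁ + r₂)/2 = (5e+10 + 3e+11)/2 = 1.75e+11 m.
Circular speeds: v₁ = √(GM/r₁) = 32.6772 m/s, v₂ = √(GM/r₂) = 13.3404 m/s.
Transfer speeds (vis-viva v² = GM(2/r − 1/a_t)): v₁ᵗ = 42.7845 m/s, v₂ᵗ = 7.13075 m/s.
(a) ΔV₁ = |v₁ᵗ − v₁| ≈ 10.11 m/s = 10.11 m/s.
(b) ΔV₂ = |v₂ − v₂ᵗ| ≈ 6.21 m/s = 6.21 m/s.
(c) ΔV_total = ΔV₁ + ΔV₂ ≈ 16.32 m/s = 16.32 m/s.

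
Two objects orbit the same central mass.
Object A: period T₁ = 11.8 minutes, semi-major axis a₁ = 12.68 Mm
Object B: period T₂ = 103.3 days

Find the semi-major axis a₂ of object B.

Convert to SI: T₁ = 11.8 minutes = 708 s; a₁ = 12.68 Mm = 1.268e+07 m; T₂ = 103.3 days = 8.92512e+06 s.
Kepler's third law: (T₁/T₂)² = (a₁/a₂)³ ⇒ a₂ = a₁ · (T₂/T₁)^(2/3).
T₂/T₁ = 8.92512e+06 / 708 = 12606.1.
a₂ = 1.268e+07 · (12606.1)^(2/3) m ≈ 6.868e+09 m = 6.868 Gm.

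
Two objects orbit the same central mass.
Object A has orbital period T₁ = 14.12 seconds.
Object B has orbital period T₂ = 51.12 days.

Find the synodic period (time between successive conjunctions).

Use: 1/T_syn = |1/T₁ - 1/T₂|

Convert to SI: T₂ = 51.12 days = 4.41677e+06 s.
T_syn = |T₁ · T₂ / (T₁ − T₂)|.
T_syn = |14.12 · 4.41677e+06 / (14.12 − 4.41677e+06)| s ≈ 14.12 s = 14.12 seconds.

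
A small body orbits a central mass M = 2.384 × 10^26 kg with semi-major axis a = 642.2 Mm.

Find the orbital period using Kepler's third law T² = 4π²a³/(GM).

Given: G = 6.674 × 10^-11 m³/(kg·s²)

Convert to SI: a = 642.2 Mm = 6.422e+08 m.
GM = G · M = 6.674e-11 · 2.384e+26 = 1.59108e+16 m³/s².
Kepler's third law: T = 2π √(a³ / GM).
Substituting a = 6.422e+08 m and GM = 1.59108e+16 m³/s²:
T = 2π √((6.422e+08)³ / 1.59108e+16) s
T ≈ 8.107e+05 s = 9.383 days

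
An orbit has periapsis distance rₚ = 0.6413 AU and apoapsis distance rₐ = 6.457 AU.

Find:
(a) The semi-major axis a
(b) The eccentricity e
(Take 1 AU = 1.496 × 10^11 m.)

Convert to SI: rₚ = 0.6413 AU = 9.59385e+10 m; rₐ = 6.457 AU = 9.65967e+11 m.
(a) a = (rₚ + rₐ) / 2 = (9.59385e+10 + 9.65967e+11) / 2 ≈ 5.31e+11 m = 3.549 AU.
(b) e = (rₐ − rₚ) / (rₐ + rₚ) = (9.65967e+11 − 9.59385e+10) / (9.65967e+11 + 9.59385e+10) ≈ 0.8193.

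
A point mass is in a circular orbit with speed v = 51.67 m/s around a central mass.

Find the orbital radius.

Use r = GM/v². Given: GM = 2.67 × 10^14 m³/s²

For a circular orbit, v² = GM / r, so r = GM / v².
r = 2.67e+14 / (51.67)² m ≈ 1e+11 m = 100 Gm.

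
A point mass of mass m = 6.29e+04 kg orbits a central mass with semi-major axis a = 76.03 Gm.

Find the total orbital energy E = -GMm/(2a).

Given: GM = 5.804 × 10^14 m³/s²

Convert to SI: a = 76.03 Gm = 7.603e+10 m.
E = −GMm / (2a).
E = −5.804e+14 · 6.29e+04 / (2 · 7.603e+10) J ≈ -2.401e+08 J = -240.1 MJ.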